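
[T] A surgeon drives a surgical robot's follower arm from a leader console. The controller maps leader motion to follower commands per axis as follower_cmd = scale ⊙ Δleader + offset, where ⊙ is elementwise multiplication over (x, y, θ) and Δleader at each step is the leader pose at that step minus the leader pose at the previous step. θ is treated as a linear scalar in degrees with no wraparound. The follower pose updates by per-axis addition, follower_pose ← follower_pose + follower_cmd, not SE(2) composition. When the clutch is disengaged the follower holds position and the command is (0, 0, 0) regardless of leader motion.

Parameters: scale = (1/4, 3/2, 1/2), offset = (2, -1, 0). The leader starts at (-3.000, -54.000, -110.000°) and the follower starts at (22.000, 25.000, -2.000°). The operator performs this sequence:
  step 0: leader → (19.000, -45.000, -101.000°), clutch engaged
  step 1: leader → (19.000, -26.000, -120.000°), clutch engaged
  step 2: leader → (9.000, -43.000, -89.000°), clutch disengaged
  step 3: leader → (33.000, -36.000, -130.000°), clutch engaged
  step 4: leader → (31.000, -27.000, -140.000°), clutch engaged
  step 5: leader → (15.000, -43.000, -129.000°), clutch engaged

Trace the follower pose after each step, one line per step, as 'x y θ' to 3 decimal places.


step 0: Δleader=(22.000, 9.000, 9.000°), engaged; cmd=(7.500, 12.500, 4.500°) → follower=(29.500, 37.500, 2.500°)
step 1: Δleader=(0.000, 19.000, -19.000°), engaged; cmd=(2.000, 27.500, -9.500°) → follower=(31.500, 65.000, -7.000°)
step 2: Δleader=(-10.000, -17.000, 31.000°), disengaged; cmd=(0,0,0) → follower holds at (31.500, 65.000, -7.000°)
step 3: Δleader=(24.000, 7.000, -41.000°), engaged; cmd=(8.000, 9.500, -20.500°) → follower=(39.500, 74.500, -27.500°)
step 4: Δleader=(-2.000, 9.000, -10.000°), engaged; cmd=(1.500, 12.500, -5.000°) → follower=(41.000, 87.000, -32.500°)
step 5: Δleader=(-16.000, -16.000, 11.000°), engaged; cmd=(-2.000, -25.000, 5.500°) → follower=(39.000, 62.000, -27.000°)

29.500 37.500 2.500
31.500 65.000 -7.000
31.500 65.000 -7.000
39.500 74.500 -27.500
41.000 87.000 -32.500
39.000 62.000 -27.000


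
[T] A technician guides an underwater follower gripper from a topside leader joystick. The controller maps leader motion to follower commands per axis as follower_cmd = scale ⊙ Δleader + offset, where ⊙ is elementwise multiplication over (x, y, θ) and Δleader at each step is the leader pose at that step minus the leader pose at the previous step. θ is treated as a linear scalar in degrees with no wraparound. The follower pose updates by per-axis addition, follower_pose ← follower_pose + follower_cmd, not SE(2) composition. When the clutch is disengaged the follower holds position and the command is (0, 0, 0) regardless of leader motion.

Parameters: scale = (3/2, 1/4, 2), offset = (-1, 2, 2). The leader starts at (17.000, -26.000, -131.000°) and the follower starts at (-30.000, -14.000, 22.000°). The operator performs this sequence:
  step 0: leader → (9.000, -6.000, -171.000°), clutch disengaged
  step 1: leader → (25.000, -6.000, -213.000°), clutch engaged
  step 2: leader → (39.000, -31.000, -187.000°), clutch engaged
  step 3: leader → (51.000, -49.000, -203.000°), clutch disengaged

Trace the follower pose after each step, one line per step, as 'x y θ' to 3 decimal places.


-30.000 -14.000 22.000
-7.000 -12.000 -60.000
13.000 -16.250 -6.000
13.000 -16.250 -6.000

step 0: Δleader=(-8.000, 20.000, -40.000°), disengaged; cmd=(0,0,0) → follower holds at (-30.000, -14.000, 22.000°)
step 1: Δleader=(16.000, 0.000, -42.000°), engaged; cmd=(23.000, 2.000, -82.000°) → follower=(-7.000, -12.000, -60.000°)
step 2: Δleader=(14.000, -25.000, 26.000°), engaged; cmd=(20.000, -4.250, 54.000°) → follower=(13.000, -16.250, -6.000°)
step 3: Δleader=(12.000, -18.000, -16.000°), disengaged; cmd=(0,0,0) → follower holds at (13.000, -16.250, -6.000°)


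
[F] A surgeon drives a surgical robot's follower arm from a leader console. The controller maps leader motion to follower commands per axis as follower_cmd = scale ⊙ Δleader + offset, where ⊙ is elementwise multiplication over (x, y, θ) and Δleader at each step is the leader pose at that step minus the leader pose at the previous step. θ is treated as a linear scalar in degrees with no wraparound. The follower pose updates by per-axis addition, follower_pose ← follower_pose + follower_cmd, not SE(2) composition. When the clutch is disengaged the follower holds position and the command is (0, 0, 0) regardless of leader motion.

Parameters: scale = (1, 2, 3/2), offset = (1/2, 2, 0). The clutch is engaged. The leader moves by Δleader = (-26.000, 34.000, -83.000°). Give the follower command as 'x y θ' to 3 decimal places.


-25.500 70.000 -124.500

axis x: 1·-26.000 + 1/2 = -25.500
axis y: 2·34.000 + 2 = 70.000
axis θ: 3/2·-83.000 + 0 = -124.500


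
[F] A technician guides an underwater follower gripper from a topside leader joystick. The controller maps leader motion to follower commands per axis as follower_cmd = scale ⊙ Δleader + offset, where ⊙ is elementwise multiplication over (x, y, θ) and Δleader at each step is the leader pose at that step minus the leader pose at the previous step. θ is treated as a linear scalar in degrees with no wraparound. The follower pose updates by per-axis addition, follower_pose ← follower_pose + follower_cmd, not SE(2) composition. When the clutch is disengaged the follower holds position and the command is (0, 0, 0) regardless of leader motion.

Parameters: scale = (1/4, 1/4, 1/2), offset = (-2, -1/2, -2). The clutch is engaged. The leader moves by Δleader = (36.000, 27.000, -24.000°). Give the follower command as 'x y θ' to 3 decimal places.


axis x: 1/4·36.000 + -2 = 7.000
axis y: 1/4·27.000 + -1/2 = 6.250
axis θ: 1/2·-24.000 + -2 = -14.000

7.000 6.250 -14.000


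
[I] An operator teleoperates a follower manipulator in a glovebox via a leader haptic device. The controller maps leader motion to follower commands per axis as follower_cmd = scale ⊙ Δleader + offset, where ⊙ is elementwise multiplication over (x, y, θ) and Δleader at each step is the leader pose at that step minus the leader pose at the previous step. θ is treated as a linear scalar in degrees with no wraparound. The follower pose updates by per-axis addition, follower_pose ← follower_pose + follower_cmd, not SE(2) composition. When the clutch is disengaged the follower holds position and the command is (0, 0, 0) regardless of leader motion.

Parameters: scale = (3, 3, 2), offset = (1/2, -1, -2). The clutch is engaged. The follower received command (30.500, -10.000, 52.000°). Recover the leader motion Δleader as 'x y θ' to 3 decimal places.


10.000 -3.000 27.000

axis x: (30.500 − 1/2) / (3) = 10.000
axis y: (-10.000 − -1) / (3) = -3.000
axis θ: (52.000 − -2) / (2) = 27.000


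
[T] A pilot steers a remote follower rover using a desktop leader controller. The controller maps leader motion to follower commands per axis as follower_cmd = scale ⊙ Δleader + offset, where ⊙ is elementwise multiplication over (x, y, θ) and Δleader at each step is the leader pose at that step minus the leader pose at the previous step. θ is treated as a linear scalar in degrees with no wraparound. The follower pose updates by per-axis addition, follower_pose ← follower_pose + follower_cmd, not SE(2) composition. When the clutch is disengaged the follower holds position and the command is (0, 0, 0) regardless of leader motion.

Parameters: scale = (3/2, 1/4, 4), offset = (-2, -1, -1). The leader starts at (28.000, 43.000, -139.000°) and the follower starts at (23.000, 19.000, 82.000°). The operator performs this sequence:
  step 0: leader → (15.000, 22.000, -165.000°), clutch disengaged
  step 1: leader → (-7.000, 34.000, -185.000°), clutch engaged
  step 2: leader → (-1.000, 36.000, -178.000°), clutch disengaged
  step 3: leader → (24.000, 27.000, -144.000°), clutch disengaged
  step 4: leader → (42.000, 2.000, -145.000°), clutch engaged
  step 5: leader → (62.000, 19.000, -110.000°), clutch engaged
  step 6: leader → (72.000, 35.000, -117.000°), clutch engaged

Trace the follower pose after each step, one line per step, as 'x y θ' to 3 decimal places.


step 0: Δleader=(-13.000, -21.000, -26.000°), disengaged; cmd=(0,0,0) → follower holds at (23.000, 19.000, 82.000°)
step 1: Δleader=(-22.000, 12.000, -20.000°), engaged; cmd=(-35.000, 2.000, -81.000°) → follower=(-12.000, 21.000, 1.000°)
step 2: Δleader=(6.000, 2.000, 7.000°), disengaged; cmd=(0,0,0) → follower holds at (-12.000, 21.000, 1.000°)
step 3: Δleader=(25.000, -9.000, 34.000°), disengaged; cmd=(0,0,0) → follower holds at (-12.000, 21.000, 1.000°)
step 4: Δleader=(18.000, -25.000, -1.000°), engaged; cmd=(25.000, -7.250, -5.000°) → follower=(13.000, 13.750, -4.000°)
step 5: Δleader=(20.000, 17.000, 35.000°), engaged; cmd=(28.000, 3.250, 139.000°) → follower=(41.000, 17.000, 135.000°)
step 6: Δleader=(10.000, 16.000, -7.000°), engaged; cmd=(13.000, 3.000, -29.000°) → follower=(54.000, 20.000, 106.000°)

23.000 19.000 82.000
-12.000 21.000 1.000
-12.000 21.000 1.000
-12.000 21.000 1.000
13.000 13.750 -4.000
41.000 17.000 135.000
54.000 20.000 106.000


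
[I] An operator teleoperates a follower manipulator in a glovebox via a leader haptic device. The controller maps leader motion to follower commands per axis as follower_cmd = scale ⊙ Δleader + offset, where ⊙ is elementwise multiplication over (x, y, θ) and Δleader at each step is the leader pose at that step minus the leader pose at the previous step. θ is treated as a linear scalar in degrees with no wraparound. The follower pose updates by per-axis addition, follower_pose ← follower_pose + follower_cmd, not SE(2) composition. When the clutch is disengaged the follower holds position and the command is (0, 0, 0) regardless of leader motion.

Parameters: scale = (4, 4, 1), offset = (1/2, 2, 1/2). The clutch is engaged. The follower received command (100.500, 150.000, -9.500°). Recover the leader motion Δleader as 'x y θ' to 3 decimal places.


axis x: (100.500 − 1/2) / (4) = 25.000
axis y: (150.000 − 2) / (4) = 37.000
axis θ: (-9.500 − 1/2) / (1) = -10.000

25.000 37.000 -10.000


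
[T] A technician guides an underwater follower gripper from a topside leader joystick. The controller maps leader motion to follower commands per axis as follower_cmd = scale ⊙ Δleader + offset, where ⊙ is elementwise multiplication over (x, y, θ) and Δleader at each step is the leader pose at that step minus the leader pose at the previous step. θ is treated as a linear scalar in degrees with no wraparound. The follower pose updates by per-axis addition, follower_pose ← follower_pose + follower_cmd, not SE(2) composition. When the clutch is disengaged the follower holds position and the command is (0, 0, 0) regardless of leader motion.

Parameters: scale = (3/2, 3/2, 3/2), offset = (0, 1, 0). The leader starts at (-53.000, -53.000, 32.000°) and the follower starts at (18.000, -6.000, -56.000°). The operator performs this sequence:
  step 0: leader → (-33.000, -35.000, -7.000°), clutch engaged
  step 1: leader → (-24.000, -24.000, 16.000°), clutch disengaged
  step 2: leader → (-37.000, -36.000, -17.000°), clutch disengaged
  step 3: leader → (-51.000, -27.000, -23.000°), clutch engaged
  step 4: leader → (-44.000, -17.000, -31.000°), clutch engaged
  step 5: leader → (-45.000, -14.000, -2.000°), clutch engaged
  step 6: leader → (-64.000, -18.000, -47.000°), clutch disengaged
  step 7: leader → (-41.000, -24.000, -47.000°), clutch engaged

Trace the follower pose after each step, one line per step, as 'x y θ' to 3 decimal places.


step 0: Δleader=(20.000, 18.000, -39.000°), engaged; cmd=(30.000, 28.000, -58.500°) → follower=(48.000, 22.000, -114.500°)
step 1: Δleader=(9.000, 11.000, 23.000°), disengaged; cmd=(0,0,0) → follower holds at (48.000, 22.000, -114.500°)
step 2: Δleader=(-13.000, -12.000, -33.000°), disengaged; cmd=(0,0,0) → follower holds at (48.000, 22.000, -114.500°)
step 3: Δleader=(-14.000, 9.000, -6.000°), engaged; cmd=(-21.000, 14.500, -9.000°) → follower=(27.000, 36.500, -123.500°)
step 4: Δleader=(7.000, 10.000, -8.000°), engaged; cmd=(10.500, 16.000, -12.000°) → follower=(37.500, 52.500, -135.500°)
step 5: Δleader=(-1.000, 3.000, 29.000°), engaged; cmd=(-1.500, 5.500, 43.500°) → follower=(36.000, 58.000, -92.000°)
step 6: Δleader=(-19.000, -4.000, -45.000°), disengaged; cmd=(0,0,0) → follower holds at (36.000, 58.000, -92.000°)
step 7: Δleader=(23.000, -6.000, 0.000°), engaged; cmd=(34.500, -8.000, 0.000°) → follower=(70.500, 50.000, -92.000°)

48.000 22.000 -114.500
48.000 22.000 -114.500
48.000 22.000 -114.500
27.000 36.500 -123.500
37.500 52.500 -135.500
36.000 58.000 -92.000
36.000 58.000 -92.000
70.500 50.000 -92.000


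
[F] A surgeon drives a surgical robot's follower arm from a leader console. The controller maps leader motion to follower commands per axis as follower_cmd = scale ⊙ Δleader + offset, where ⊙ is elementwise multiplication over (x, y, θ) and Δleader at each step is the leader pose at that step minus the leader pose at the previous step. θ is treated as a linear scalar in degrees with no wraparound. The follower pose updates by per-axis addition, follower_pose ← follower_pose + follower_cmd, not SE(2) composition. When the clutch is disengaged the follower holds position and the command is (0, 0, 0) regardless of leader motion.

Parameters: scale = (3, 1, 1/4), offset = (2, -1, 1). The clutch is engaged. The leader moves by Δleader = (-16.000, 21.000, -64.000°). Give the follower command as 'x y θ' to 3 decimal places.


axis x: 3·-16.000 + 2 = -46.000
axis y: 1·21.000 + -1 = 20.000
axis θ: 1/4·-64.000 + 1 = -15.000

-46.000 20.000 -15.000


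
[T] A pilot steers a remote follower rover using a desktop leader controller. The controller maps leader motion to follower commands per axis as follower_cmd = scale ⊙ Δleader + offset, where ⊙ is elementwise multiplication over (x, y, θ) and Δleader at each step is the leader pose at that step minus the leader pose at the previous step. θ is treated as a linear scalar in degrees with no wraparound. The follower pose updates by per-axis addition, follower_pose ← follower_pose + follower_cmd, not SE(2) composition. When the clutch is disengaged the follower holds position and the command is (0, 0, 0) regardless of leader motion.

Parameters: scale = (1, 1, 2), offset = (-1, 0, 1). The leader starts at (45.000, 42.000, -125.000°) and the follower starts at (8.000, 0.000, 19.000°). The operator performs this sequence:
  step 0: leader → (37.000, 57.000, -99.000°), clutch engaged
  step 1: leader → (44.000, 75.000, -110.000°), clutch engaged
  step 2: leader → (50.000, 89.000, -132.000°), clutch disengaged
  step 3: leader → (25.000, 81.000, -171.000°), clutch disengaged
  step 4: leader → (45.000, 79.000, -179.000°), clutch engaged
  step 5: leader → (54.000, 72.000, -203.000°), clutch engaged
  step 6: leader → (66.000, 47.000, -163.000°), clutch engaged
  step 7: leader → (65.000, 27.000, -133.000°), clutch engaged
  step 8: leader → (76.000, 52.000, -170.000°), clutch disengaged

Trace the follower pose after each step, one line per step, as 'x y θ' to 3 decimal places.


step 0: Δleader=(-8.000, 15.000, 26.000°), engaged; cmd=(-9.000, 15.000, 53.000°) → follower=(-1.000, 15.000, 72.000°)
step 1: Δleader=(7.000, 18.000, -11.000°), engaged; cmd=(6.000, 18.000, -21.000°) → follower=(5.000, 33.000, 51.000°)
step 2: Δleader=(6.000, 14.000, -22.000°), disengaged; cmd=(0,0,0) → follower holds at (5.000, 33.000, 51.000°)
step 3: Δleader=(-25.000, -8.000, -39.000°), disengaged; cmd=(0,0,0) → follower holds at (5.000, 33.000, 51.000°)
step 4: Δleader=(20.000, -2.000, -8.000°), engaged; cmd=(19.000, -2.000, -15.000°) → follower=(24.000, 31.000, 36.000°)
step 5: Δleader=(9.000, -7.000, -24.000°), engaged; cmd=(8.000, -7.000, -47.000°) → follower=(32.000, 24.000, -11.000°)
step 6: Δleader=(12.000, -25.000, 40.000°), engaged; cmd=(11.000, -25.000, 81.000°) → follower=(43.000, -1.000, 70.000°)
step 7: Δleader=(-1.000, -20.000, 30.000°), engaged; cmd=(-2.000, -20.000, 61.000°) → follower=(41.000, -21.000, 131.000°)
step 8: Δleader=(11.000, 25.000, -37.000°), disengaged; cmd=(0,0,0) → follower holds at (41.000, -21.000, 131.000°)

-1.000 15.000 72.000
5.000 33.000 51.000
5.000 33.000 51.000
5.000 33.000 51.000
24.000 31.000 36.000
32.000 24.000 -11.000
43.000 -1.000 70.000
41.000 -21.000 131.000
41.000 -21.000 131.000


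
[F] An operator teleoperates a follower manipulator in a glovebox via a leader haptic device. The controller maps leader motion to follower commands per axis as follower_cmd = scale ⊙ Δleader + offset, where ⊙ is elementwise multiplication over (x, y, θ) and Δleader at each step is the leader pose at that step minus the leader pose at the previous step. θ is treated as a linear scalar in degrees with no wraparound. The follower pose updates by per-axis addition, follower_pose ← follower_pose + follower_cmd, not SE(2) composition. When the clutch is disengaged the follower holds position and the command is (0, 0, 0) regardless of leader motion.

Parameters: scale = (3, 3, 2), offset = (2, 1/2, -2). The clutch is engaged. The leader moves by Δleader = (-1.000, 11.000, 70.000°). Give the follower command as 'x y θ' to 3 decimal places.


-1.000 33.500 138.000

axis x: 3·-1.000 + 2 = -1.000
axis y: 3·11.000 + 1/2 = 33.500
axis θ: 2·70.000 + -2 = 138.000


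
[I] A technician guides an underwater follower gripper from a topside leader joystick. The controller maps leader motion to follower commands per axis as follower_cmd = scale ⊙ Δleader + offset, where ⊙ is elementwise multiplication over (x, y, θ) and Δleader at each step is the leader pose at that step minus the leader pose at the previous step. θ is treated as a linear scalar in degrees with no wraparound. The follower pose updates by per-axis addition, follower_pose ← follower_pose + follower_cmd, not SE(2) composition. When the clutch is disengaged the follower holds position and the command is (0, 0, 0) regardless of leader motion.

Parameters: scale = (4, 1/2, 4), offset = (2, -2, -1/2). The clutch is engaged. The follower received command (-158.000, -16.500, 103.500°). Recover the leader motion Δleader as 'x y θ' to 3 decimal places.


-40.000 -29.000 26.000

axis x: (-158.000 − 2) / (4) = -40.000
axis y: (-16.500 − -2) / (1/2) = -29.000
axis θ: (103.500 − -1/2) / (4) = 26.000


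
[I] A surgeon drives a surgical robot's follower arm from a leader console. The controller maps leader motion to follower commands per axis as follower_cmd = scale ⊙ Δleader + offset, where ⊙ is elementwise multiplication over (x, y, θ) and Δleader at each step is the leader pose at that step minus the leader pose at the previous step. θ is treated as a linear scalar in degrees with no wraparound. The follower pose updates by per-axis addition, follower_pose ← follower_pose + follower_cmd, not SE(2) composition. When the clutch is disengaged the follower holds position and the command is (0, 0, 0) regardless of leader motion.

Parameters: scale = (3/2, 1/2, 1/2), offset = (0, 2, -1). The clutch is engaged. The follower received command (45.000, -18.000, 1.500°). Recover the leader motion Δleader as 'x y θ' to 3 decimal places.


30.000 -40.000 5.000

axis x: (45.000 − 0) / (3/2) = 30.000
axis y: (-18.000 − 2) / (1/2) = -40.000
axis θ: (1.500 − -1) / (1/2) = 5.000


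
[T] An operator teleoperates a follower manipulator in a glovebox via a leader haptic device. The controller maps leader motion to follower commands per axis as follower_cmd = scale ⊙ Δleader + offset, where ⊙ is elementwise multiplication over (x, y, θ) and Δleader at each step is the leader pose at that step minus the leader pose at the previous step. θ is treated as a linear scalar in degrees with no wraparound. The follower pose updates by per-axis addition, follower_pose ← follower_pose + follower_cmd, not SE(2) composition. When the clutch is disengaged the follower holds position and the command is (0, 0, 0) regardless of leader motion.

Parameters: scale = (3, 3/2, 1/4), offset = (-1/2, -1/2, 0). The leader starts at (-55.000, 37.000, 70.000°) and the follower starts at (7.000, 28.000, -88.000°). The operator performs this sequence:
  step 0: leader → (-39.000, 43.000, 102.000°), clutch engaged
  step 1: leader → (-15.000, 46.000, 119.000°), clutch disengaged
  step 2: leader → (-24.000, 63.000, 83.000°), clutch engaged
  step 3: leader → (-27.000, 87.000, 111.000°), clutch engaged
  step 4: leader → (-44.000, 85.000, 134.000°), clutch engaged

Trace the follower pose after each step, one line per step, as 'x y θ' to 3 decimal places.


54.500 36.500 -80.000
54.500 36.500 -80.000
27.000 61.500 -89.000
17.500 97.000 -82.000
-34.000 93.500 -76.250

step 0: Δleader=(16.000, 6.000, 32.000°), engaged; cmd=(47.500, 8.500, 8.000°) → follower=(54.500, 36.500, -80.000°)
step 1: Δleader=(24.000, 3.000, 17.000°), disengaged; cmd=(0,0,0) → follower holds at (54.500, 36.500, -80.000°)
step 2: Δleader=(-9.000, 17.000, -36.000°), engaged; cmd=(-27.500, 25.000, -9.000°) → follower=(27.000, 61.500, -89.000°)
step 3: Δleader=(-3.000, 24.000, 28.000°), engaged; cmd=(-9.500, 35.500, 7.000°) → follower=(17.500, 97.000, -82.000°)
step 4: Δleader=(-17.000, -2.000, 23.000°), engaged; cmd=(-51.500, -3.500, 5.750°) → follower=(-34.000, 93.500, -76.250°)


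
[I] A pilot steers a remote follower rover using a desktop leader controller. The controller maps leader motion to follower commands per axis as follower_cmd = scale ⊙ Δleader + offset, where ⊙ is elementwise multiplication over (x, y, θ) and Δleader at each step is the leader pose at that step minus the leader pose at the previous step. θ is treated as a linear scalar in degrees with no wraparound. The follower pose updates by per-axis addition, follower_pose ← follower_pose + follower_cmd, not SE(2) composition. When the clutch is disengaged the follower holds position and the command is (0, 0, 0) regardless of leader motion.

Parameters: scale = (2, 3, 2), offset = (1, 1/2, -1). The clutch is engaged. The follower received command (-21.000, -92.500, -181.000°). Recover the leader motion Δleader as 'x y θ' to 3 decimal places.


-11.000 -31.000 -90.000

axis x: (-21.000 − 1) / (2) = -11.000
axis y: (-92.500 − 1/2) / (3) = -31.000
axis θ: (-181.000 − -1) / (2) = -90.000


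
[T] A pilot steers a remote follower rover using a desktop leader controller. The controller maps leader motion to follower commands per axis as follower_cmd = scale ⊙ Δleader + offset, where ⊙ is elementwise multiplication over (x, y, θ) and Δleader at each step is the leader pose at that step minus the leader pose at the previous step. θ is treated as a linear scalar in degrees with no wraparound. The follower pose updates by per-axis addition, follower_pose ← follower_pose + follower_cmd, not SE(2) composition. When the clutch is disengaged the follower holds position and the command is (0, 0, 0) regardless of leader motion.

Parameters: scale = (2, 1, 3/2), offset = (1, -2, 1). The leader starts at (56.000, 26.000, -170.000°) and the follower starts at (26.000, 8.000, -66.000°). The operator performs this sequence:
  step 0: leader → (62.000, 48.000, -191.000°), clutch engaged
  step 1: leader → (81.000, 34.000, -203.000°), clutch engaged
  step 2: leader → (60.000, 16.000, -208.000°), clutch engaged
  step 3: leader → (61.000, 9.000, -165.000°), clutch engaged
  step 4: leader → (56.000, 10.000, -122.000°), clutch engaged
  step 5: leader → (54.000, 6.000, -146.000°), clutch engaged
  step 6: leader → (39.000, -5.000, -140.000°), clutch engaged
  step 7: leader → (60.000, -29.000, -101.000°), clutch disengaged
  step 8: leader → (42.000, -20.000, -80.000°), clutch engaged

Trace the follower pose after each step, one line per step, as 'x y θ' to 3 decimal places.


step 0: Δleader=(6.000, 22.000, -21.000°), engaged; cmd=(13.000, 20.000, -30.500°) → follower=(39.000, 28.000, -96.500°)
step 1: Δleader=(19.000, -14.000, -12.000°), engaged; cmd=(39.000, -16.000, -17.000°) → follower=(78.000, 12.000, -113.500°)
step 2: Δleader=(-21.000, -18.000, -5.000°), engaged; cmd=(-41.000, -20.000, -6.500°) → follower=(37.000, -8.000, -120.000°)
step 3: Δleader=(1.000, -7.000, 43.000°), engaged; cmd=(3.000, -9.000, 65.500°) → follower=(40.000, -17.000, -54.500°)
step 4: Δleader=(-5.000, 1.000, 43.000°), engaged; cmd=(-9.000, -1.000, 65.500°) → follower=(31.000, -18.000, 11.000°)
step 5: Δleader=(-2.000, -4.000, -24.000°), engaged; cmd=(-3.000, -6.000, -35.000°) → follower=(28.000, -24.000, -24.000°)
step 6: Δleader=(-15.000, -11.000, 6.000°), engaged; cmd=(-29.000, -13.000, 10.000°) → follower=(-1.000, -37.000, -14.000°)
step 7: Δleader=(21.000, -24.000, 39.000°), disengaged; cmd=(0,0,0) → follower holds at (-1.000, -37.000, -14.000°)
step 8: Δleader=(-18.000, 9.000, 21.000°), engaged; cmd=(-35.000, 7.000, 32.500°) → follower=(-36.000, -30.000, 18.500°)

39.000 28.000 -96.500
78.000 12.000 -113.500
37.000 -8.000 -120.000
40.000 -17.000 -54.500
31.000 -18.000 11.000
28.000 -24.000 -24.000
-1.000 -37.000 -14.000
-1.000 -37.000 -14.000
-36.000 -30.000 18.500


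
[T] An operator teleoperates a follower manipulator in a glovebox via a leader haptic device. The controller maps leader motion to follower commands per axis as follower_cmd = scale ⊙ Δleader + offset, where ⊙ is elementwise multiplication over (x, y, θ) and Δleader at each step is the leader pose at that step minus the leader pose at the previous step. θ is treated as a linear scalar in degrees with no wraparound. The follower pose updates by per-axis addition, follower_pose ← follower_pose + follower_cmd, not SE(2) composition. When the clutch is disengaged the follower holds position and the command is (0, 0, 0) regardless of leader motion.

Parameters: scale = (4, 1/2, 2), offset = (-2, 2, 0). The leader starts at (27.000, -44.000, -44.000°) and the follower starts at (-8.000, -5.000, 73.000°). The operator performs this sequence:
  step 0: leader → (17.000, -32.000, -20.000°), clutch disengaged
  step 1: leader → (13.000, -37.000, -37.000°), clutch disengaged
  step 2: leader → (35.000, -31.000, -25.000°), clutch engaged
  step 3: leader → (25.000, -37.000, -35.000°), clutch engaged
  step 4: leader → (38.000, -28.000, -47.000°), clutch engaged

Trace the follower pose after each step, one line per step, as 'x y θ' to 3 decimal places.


step 0: Δleader=(-10.000, 12.000, 24.000°), disengaged; cmd=(0,0,0) → follower holds at (-8.000, -5.000, 73.000°)
step 1: Δleader=(-4.000, -5.000, -17.000°), disengaged; cmd=(0,0,0) → follower holds at (-8.000, -5.000, 73.000°)
step 2: Δleader=(22.000, 6.000, 12.000°), engaged; cmd=(86.000, 5.000, 24.000°) → follower=(78.000, 0.000, 97.000°)
step 3: Δleader=(-10.000, -6.000, -10.000°), engaged; cmd=(-42.000, -1.000, -20.000°) → follower=(36.000, -1.000, 77.000°)
step 4: Δleader=(13.000, 9.000, -12.000°), engaged; cmd=(50.000, 6.500, -24.000°) → follower=(86.000, 5.500, 53.000°)

-8.000 -5.000 73.000
-8.000 -5.000 73.000
78.000 0.000 97.000
36.000 -1.000 77.000
86.000 5.500 53.000


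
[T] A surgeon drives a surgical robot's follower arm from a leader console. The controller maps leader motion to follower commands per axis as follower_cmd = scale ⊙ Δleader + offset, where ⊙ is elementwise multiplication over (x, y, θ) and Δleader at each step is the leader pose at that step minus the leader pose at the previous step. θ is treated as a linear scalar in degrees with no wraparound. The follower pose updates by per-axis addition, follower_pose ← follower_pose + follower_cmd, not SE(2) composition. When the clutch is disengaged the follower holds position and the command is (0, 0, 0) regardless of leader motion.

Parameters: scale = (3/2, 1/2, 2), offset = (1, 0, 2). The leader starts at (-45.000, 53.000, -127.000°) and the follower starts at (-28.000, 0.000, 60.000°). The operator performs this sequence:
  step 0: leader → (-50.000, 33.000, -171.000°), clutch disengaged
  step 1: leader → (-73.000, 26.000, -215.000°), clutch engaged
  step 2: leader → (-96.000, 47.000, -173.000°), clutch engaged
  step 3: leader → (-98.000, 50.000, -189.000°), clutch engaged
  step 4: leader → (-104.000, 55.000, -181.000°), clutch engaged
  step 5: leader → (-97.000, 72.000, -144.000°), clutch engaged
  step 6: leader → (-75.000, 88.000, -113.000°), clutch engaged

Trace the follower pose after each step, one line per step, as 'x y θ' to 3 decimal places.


-28.000 0.000 60.000
-61.500 -3.500 -26.000
-95.000 7.000 60.000
-97.000 8.500 30.000
-105.000 11.000 48.000
-93.500 19.500 124.000
-59.500 27.500 188.000

step 0: Δleader=(-5.000, -20.000, -44.000°), disengaged; cmd=(0,0,0) → follower holds at (-28.000, 0.000, 60.000°)
step 1: Δleader=(-23.000, -7.000, -44.000°), engaged; cmd=(-33.500, -3.500, -86.000°) → follower=(-61.500, -3.500, -26.000°)
step 2: Δleader=(-23.000, 21.000, 42.000°), engaged; cmd=(-33.500, 10.500, 86.000°) → follower=(-95.000, 7.000, 60.000°)
step 3: Δleader=(-2.000, 3.000, -16.000°), engaged; cmd=(-2.000, 1.500, -30.000°) → follower=(-97.000, 8.500, 30.000°)
step 4: Δleader=(-6.000, 5.000, 8.000°), engaged; cmd=(-8.000, 2.500, 18.000°) → follower=(-105.000, 11.000, 48.000°)
step 5: Δleader=(7.000, 17.000, 37.000°), engaged; cmd=(11.500, 8.500, 76.000°) → follower=(-93.500, 19.500, 124.000°)
step 6: Δleader=(22.000, 16.000, 31.000°), engaged; cmd=(34.000, 8.000, 64.000°) → follower=(-59.500, 27.500, 188.000°)


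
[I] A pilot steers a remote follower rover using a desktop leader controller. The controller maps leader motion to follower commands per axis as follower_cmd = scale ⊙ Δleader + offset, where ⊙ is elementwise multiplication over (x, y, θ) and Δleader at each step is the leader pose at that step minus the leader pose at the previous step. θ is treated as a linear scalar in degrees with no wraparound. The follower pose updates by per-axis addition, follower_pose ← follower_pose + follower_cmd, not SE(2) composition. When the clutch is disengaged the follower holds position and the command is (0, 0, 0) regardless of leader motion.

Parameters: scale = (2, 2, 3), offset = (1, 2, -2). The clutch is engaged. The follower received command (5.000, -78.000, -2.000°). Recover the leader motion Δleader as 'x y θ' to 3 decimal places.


axis x: (5.000 − 1) / (2) = 2.000
axis y: (-78.000 − 2) / (2) = -40.000
axis θ: (-2.000 − -2) / (3) = 0.000

2.000 -40.000 0.000


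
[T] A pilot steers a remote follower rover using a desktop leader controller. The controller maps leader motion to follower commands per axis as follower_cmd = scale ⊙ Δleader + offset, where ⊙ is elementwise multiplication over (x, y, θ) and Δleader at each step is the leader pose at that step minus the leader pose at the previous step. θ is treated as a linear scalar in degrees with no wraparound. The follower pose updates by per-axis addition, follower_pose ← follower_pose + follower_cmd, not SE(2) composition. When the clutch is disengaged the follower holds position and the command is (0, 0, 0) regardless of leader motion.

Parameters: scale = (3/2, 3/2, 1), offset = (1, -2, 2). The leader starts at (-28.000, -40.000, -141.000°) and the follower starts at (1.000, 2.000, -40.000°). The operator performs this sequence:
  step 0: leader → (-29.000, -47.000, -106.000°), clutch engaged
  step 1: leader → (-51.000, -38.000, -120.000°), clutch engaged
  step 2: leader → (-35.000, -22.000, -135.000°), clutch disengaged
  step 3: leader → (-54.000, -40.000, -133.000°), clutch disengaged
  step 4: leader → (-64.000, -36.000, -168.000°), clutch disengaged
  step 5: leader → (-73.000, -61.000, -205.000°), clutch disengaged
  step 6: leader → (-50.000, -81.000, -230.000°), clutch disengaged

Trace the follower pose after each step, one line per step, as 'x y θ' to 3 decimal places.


0.500 -10.500 -3.000
-31.500 1.000 -15.000
-31.500 1.000 -15.000
-31.500 1.000 -15.000
-31.500 1.000 -15.000
-31.500 1.000 -15.000
-31.500 1.000 -15.000

step 0: Δleader=(-1.000, -7.000, 35.000°), engaged; cmd=(-0.500, -12.500, 37.000°) → follower=(0.500, -10.500, -3.000°)
step 1: Δleader=(-22.000, 9.000, -14.000°), engaged; cmd=(-32.000, 11.500, -12.000°) → follower=(-31.500, 1.000, -15.000°)
step 2: Δleader=(16.000, 16.000, -15.000°), disengaged; cmd=(0,0,0) → follower holds at (-31.500, 1.000, -15.000°)
step 3: Δleader=(-19.000, -18.000, 2.000°), disengaged; cmd=(0,0,0) → follower holds at (-31.500, 1.000, -15.000°)
step 4: Δleader=(-10.000, 4.000, -35.000°), disengaged; cmd=(0,0,0) → follower holds at (-31.500, 1.000, -15.000°)
step 5: Δleader=(-9.000, -25.000, -37.000°), disengaged; cmd=(0,0,0) → follower holds at (-31.500, 1.000, -15.000°)
step 6: Δleader=(23.000, -20.000, -25.000°), disengaged; cmd=(0,0,0) → follower holds at (-31.500, 1.000, -15.000°)


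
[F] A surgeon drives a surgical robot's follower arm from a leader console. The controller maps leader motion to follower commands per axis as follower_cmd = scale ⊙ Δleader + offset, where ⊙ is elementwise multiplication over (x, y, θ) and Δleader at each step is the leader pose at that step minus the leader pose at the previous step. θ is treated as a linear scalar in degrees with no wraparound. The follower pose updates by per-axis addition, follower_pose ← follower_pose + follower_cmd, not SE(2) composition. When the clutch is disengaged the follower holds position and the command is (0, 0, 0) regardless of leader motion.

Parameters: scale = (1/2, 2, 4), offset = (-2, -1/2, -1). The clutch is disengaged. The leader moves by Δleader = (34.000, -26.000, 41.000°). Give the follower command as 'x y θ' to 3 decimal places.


clutch disengaged → follower holds; cmd = (0, 0, 0)

0.000 0.000 0.000


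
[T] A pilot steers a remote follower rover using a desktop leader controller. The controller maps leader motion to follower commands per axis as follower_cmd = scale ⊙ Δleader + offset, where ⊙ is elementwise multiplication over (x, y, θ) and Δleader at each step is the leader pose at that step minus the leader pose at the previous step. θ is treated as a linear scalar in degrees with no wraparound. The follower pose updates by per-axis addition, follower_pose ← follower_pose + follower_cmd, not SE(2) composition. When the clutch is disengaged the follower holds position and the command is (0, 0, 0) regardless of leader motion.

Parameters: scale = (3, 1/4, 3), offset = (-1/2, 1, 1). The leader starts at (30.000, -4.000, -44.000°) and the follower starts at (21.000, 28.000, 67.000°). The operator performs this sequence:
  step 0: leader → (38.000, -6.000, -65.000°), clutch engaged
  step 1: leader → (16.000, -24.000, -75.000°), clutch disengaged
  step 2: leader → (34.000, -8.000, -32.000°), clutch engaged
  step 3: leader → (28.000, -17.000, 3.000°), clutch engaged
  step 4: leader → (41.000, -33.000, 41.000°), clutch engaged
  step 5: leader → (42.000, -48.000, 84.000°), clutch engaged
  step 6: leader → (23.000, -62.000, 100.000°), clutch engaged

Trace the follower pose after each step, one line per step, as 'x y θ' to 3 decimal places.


step 0: Δleader=(8.000, -2.000, -21.000°), engaged; cmd=(23.500, 0.500, -62.000°) → follower=(44.500, 28.500, 5.000°)
step 1: Δleader=(-22.000, -18.000, -10.000°), disengaged; cmd=(0,0,0) → follower holds at (44.500, 28.500, 5.000°)
step 2: Δleader=(18.000, 16.000, 43.000°), engaged; cmd=(53.500, 5.000, 130.000°) → follower=(98.000, 33.500, 135.000°)
step 3: Δleader=(-6.000, -9.000, 35.000°), engaged; cmd=(-18.500, -1.250, 106.000°) → follower=(79.500, 32.250, 241.000°)
step 4: Δleader=(13.000, -16.000, 38.000°), engaged; cmd=(38.500, -3.000, 115.000°) → follower=(118.000, 29.250, 356.000°)
step 5: Δleader=(1.000, -15.000, 43.000°), engaged; cmd=(2.500, -2.750, 130.000°) → follower=(120.500, 26.500, 486.000°)
step 6: Δleader=(-19.000, -14.000, 16.000°), engaged; cmd=(-57.500, -2.500, 49.000°) → follower=(63.000, 24.000, 535.000°)

44.500 28.500 5.000
44.500 28.500 5.000
98.000 33.500 135.000
79.500 32.250 241.000
118.000 29.250 356.000
120.500 26.500 486.000
63.000 24.000 535.000


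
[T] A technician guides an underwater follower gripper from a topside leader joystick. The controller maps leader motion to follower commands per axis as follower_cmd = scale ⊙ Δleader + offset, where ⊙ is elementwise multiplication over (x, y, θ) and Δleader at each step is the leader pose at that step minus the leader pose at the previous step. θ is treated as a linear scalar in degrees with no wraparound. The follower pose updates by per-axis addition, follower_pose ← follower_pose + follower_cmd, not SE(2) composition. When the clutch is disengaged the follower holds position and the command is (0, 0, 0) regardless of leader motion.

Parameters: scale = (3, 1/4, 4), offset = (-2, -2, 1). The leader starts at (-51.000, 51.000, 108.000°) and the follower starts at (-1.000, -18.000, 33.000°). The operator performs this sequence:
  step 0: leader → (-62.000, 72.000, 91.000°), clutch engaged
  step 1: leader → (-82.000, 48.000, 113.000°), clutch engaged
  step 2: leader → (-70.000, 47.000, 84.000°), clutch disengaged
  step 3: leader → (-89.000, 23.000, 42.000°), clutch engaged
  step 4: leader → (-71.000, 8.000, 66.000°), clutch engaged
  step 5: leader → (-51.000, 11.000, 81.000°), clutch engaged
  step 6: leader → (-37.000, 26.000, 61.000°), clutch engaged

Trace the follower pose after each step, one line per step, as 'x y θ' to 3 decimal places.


step 0: Δleader=(-11.000, 21.000, -17.000°), engaged; cmd=(-35.000, 3.250, -67.000°) → follower=(-36.000, -14.750, -34.000°)
step 1: Δleader=(-20.000, -24.000, 22.000°), engaged; cmd=(-62.000, -8.000, 89.000°) → follower=(-98.000, -22.750, 55.000°)
step 2: Δleader=(12.000, -1.000, -29.000°), disengaged; cmd=(0,0,0) → follower holds at (-98.000, -22.750, 55.000°)
step 3: Δleader=(-19.000, -24.000, -42.000°), engaged; cmd=(-59.000, -8.000, -167.000°) → follower=(-157.000, -30.750, -112.000°)
step 4: Δleader=(18.000, -15.000, 24.000°), engaged; cmd=(52.000, -5.750, 97.000°) → follower=(-105.000, -36.500, -15.000°)
step 5: Δleader=(20.000, 3.000, 15.000°), engaged; cmd=(58.000, -1.250, 61.000°) → follower=(-47.000, -37.750, 46.000°)
step 6: Δleader=(14.000, 15.000, -20.000°), engaged; cmd=(40.000, 1.750, -79.000°) → follower=(-7.000, -36.000, -33.000°)

-36.000 -14.750 -34.000
-98.000 -22.750 55.000
-98.000 -22.750 55.000
-157.000 -30.750 -112.000
-105.000 -36.500 -15.000
-47.000 -37.750 46.000
-7.000 -36.000 -33.000


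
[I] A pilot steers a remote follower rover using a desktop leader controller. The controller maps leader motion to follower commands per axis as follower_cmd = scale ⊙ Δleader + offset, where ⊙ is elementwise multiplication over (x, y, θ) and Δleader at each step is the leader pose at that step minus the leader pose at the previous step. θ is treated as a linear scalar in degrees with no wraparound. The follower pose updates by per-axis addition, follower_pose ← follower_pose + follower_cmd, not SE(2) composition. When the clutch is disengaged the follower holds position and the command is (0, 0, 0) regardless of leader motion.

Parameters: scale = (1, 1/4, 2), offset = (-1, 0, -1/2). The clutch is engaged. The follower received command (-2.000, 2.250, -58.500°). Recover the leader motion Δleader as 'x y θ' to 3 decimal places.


-1.000 9.000 -29.000

axis x: (-2.000 − -1) / (1) = -1.000
axis y: (2.250 − 0) / (1/4) = 9.000
axis θ: (-58.500 − -1/2) / (2) = -29.000
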